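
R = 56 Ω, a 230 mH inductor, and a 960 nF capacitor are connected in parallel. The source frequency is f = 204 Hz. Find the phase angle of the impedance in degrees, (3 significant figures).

ω = 2πf = 1282 rad/s
X_L = ωL = 295 Ω
X_C = 1/(ωC) = 813 Ω
Parallel: admittances add. Y = 1/R + 1/(jωL) + jωC
Y = (0.0179 − j0.00216) S
|Y| = 0.0180 S → |Z| = 1/|Y| = 55.6 Ω, ∠Z = −∠Y = 6.90°

6.90°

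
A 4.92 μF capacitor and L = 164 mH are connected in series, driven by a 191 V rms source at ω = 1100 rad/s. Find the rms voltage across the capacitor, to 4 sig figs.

X_L = ωL = 180.4 Ω
X_C = 1/(ωC) = 184.8 Ω
Net reactance X = X_L − X_C = -4.375 Ω
Z = − j4.375 Ω
|Z| = √(0² + 4.375²) = 4.375 Ω
I = V/|Z| = 43.66 A
V_C = I·|Z_C| = 43.66 × 184.8 = 8068 V

8068 V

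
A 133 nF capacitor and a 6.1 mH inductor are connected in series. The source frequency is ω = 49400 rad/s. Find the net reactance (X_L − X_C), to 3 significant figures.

X_L = ωL = 301 Ω
X_C = 1/(ωC) = 152 Ω
X = 301 − 152 = 149 Ω

149 Ω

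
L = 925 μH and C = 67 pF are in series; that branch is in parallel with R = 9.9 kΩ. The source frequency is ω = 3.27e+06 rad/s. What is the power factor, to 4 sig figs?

X_L = ωL = 3025 Ω
X_C = 1/(ωC) = 4564 Ω
Branch 1: Z₁ = R = 9900 Ω
Branch 2 (series LC): Z₂ = j(X_L − X_C) = −j1540 Ω
Parallel: Z = Z₁Z₂/(Z₁+Z₂), |Z| = 1521 Ω, ∠Z = -81.16°
cos φ = cos(-81.16°) = 0.1537

0.1537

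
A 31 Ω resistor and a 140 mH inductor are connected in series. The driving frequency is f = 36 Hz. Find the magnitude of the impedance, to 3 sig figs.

44.3 Ω

ω = 2πf = 226.2 rad/s
X_L = ωL = 31.7 Ω
Z = 31.0 + j31.7 Ω
|Z| = √(31.0² + 31.7²) = 44.3 Ω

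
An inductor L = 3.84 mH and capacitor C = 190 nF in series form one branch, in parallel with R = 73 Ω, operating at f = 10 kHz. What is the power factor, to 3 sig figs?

0.907

ω = 2πf = 62830 rad/s
X_L = ωL = 241 Ω
X_C = 1/(ωC) = 83.8 Ω
Branch 1: Z₁ = R = 73.0 Ω
Branch 2 (series LC): Z₂ = j(X_L − X_C) = j158 Ω
Parallel: Z = Z₁Z₂/(Z₁+Z₂), |Z| = 66.2 Ω, ∠Z = 24.9°
cos φ = cos(24.9°) = 0.907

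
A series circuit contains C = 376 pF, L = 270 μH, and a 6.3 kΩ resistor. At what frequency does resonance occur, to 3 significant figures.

500 kHz

ω₀ = 1/√(LC) = 1/√(0.00027 × 3.76e-10) = 3.139e+06 rad/s
f₀ = ω₀/(2π) = 500 kHz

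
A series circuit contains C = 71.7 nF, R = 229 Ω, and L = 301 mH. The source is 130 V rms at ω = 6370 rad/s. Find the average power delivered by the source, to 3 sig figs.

30.6 W

X_L = ωL = 1920 Ω
X_C = 1/(ωC) = 2190 Ω
Net reactance X = X_L − X_C = -272 Ω
Z = 229 − j272 Ω
|Z| = √(229² + 272²) = 356 Ω
∠Z = arctan(-272/229) = -49.9°
I = V/|Z| = 366 mA
P = VI cos φ = 130 × 0.366 × cos(-49.9°) = 30.6 W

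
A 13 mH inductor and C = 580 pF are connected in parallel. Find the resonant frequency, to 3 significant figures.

ω₀ = 1/√(LC) = 1/√(0.013 × 5.8e-10) = 364200 rad/s
f₀ = ω₀/(2π) = 58.0 kHz

58.0 kHz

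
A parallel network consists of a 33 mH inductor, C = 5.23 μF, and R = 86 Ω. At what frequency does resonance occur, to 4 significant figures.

383.1 Hz

ω₀ = 1/√(LC) = 1/√(0.033 × 5.23e-06) = 2407 rad/s
f₀ = ω₀/(2π) = 383.1 Hz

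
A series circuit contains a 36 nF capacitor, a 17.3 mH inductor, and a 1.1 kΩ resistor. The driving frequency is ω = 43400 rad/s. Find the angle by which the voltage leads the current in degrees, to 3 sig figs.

5.75°

X_L = ωL = 751 Ω
X_C = 1/(ωC) = 640 Ω
Net reactance X = X_L − X_C = 111 Ω
Z = 1100 + j111 Ω
|Z| = √(1100² + 111²) = 1110 Ω
∠Z = arctan(111/1100) = 5.75°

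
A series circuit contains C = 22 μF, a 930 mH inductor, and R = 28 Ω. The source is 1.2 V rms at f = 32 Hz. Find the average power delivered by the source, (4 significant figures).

ω = 2πf = 201.1 rad/s
X_L = ωL = 187.0 Ω
X_C = 1/(ωC) = 226.1 Ω
Net reactance X = X_L − X_C = -39.08 Ω
Z = 28.00 − j39.08 Ω
|Z| = √(28.00² + 39.08²) = 48.08 Ω
∠Z = arctan(-39.08/28.00) = -54.38°
I = V/|Z| = 24.96 mA
P = VI cos φ = 1.2 × 0.02496 × cos(-54.38°) = 17.44 mW

17.44 mW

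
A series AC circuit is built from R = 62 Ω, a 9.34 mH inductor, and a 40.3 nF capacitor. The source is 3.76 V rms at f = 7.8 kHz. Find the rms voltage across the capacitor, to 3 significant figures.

ω = 2πf = 49010 rad/s
X_L = ωL = 458 Ω
X_C = 1/(ωC) = 506 Ω
Net reactance X = X_L − X_C = -48.6 Ω
Z = 62.0 − j48.6 Ω
|Z| = √(62.0² + 48.6²) = 78.8 Ω
I = V/|Z| = 47.7 mA
V_C = I·|Z_C| = 0.0477 × 506 = 24.2 V

24.2 V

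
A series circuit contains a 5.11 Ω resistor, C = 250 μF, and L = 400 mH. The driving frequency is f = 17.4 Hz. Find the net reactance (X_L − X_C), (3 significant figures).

7.14 Ω

ω = 2πf = 109.3 rad/s
X_L = ωL = 43.7 Ω
X_C = 1/(ωC) = 36.6 Ω
X = 43.7 − 36.6 = 7.14 Ω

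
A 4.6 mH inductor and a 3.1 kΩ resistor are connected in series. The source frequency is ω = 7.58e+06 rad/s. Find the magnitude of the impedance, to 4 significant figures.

X_L = ωL = 34870 Ω
Z = 3100 + j34870 Ω
|Z| = √(3100² + 34870²) = 35010 Ω

35010 Ω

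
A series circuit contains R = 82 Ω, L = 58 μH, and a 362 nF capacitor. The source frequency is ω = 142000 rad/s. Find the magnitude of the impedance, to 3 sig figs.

X_L = ωL = 8.24 Ω
X_C = 1/(ωC) = 19.5 Ω
Net reactance X = X_L − X_C = -11.2 Ω
Z = 82.0 − j11.2 Ω
|Z| = √(82.0² + 11.2²) = 82.8 Ω

82.8 Ω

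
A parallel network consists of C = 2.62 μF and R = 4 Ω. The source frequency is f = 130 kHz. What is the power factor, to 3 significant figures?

0.116

ω = 2πf = 816800 rad/s
X_C = 1/(ωC) = 0.467 Ω
Parallel: admittances add. Y = 1/R + jωC
Y = (0.250 + j2.14) S
|Y| = 2.15 S → |Z| = 1/|Y| = 0.464 Ω, ∠Z = −∠Y = -83.3°
cos φ = cos(-83.3°) = 0.116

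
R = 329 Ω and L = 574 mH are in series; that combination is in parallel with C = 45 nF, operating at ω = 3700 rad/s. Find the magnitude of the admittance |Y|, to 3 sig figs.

302 μS

X_L = ωL = 2120 Ω
X_C = 1/(ωC) = 6010 Ω
Branch 1 (R+jX_L): Z₁ = 329 + j2120 Ω, |Z₁| = 2150 Ω
Branch 2 (−jX_C): Z₂ = −j6010 Ω
Parallel: Z = Z₁Z₂/(Z₁+Z₂), |Z| = 3310 Ω, ∠Z = 76.4°
|Y| = 1/|Z| = 302 μS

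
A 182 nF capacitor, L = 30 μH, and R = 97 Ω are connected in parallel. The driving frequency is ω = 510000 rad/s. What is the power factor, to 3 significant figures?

X_L = ωL = 15.3 Ω
X_C = 1/(ωC) = 10.8 Ω
Parallel: admittances add. Y = 1/R + 1/(jωL) + jωC
Y = (0.0103 + j0.0275) S
|Y| = 0.0293 S → |Z| = 1/|Y| = 34.1 Ω, ∠Z = −∠Y = -69.4°
cos φ = cos(-69.4°) = 0.351

0.351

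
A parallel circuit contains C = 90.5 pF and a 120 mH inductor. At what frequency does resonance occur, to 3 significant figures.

48.3 kHz

ω₀ = 1/√(LC) = 1/√(0.12 × 9.05e-11) = 303400 rad/s
f₀ = ω₀/(2π) = 48.3 kHz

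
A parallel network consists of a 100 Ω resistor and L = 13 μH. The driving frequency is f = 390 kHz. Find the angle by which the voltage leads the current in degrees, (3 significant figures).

ω = 2πf = 2.45e+06 rad/s
X_L = ωL = 31.9 Ω
Parallel: admittances add. Y = 1/R + 1/(jωL)
Y = (0.0100 − j0.0314) S
|Y| = 0.0329 S → |Z| = 1/|Y| = 30.4 Ω, ∠Z = −∠Y = 72.3°

72.3°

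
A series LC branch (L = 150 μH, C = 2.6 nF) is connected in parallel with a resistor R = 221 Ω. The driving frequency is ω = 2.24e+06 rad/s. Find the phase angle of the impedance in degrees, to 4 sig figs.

53.37°

X_L = ωL = 336.0 Ω
X_C = 1/(ωC) = 171.7 Ω
Branch 1: Z₁ = R = 221.0 Ω
Branch 2 (series LC): Z₂ = j(X_L − X_C) = j164.3 Ω
Parallel: Z = Z₁Z₂/(Z₁+Z₂), |Z| = 131.9 Ω, ∠Z = 53.37°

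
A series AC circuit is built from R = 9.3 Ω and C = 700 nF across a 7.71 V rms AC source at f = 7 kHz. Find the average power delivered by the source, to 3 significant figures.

ω = 2πf = 43980 rad/s
X_C = 1/(ωC) = 32.5 Ω
Z = 9.30 − j32.5 Ω
|Z| = √(9.30² + 32.5²) = 33.8 Ω
∠Z = arctan(-32.5/9.30) = -74.0°
I = V/|Z| = 228 mA
P = VI cos φ = 7.71 × 0.228 × cos(-74.0°) = 484 mW

484 mW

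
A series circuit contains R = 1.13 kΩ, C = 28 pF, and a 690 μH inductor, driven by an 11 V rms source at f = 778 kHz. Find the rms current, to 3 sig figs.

ω = 2πf = 4.888e+06 rad/s
X_L = ωL = 3370 Ω
X_C = 1/(ωC) = 7310 Ω
Net reactance X = X_L − X_C = -3930 Ω
Z = 1130 − j3930 Ω
|Z| = √(1130² + 3930²) = 4090 Ω
I = V/|Z| = 11/4090 = 2.69 mA

2.69 mA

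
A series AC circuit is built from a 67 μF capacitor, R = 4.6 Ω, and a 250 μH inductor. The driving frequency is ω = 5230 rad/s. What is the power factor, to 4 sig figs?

0.9479

X_L = ωL = 1.308 Ω
X_C = 1/(ωC) = 2.854 Ω
Net reactance X = X_L − X_C = -1.546 Ω
Z = 4.600 − j1.546 Ω
|Z| = √(4.600² + 1.546²) = 4.853 Ω
∠Z = arctan(-1.546/4.600) = -18.58°
cos φ = cos(-18.58°) = 0.9479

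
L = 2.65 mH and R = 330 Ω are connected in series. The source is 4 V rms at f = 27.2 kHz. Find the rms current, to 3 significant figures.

7.14 mA

ω = 2πf = 170900 rad/s
X_L = ωL = 453 Ω
Z = 330 + j453 Ω
|Z| = √(330² + 453²) = 560 Ω
I = V/|Z| = 4/560 = 7.14 mA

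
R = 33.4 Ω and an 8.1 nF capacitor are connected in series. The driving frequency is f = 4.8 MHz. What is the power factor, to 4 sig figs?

ω = 2πf = 3.016e+07 rad/s
X_C = 1/(ωC) = 4.093 Ω
Z = 33.40 − j4.093 Ω
|Z| = √(33.40² + 4.093²) = 33.65 Ω
∠Z = arctan(-4.093/33.40) = -6.987°
cos φ = cos(-6.987°) = 0.9926

0.9926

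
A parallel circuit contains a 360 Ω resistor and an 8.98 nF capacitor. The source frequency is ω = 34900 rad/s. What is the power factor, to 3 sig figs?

0.994

X_C = 1/(ωC) = 3190 Ω
Parallel: admittances add. Y = 1/R + jωC
Y = (0.00278 + j0.000313) S
|Y| = 0.00280 S → |Z| = 1/|Y| = 358 Ω, ∠Z = −∠Y = -6.44°
cos φ = cos(-6.44°) = 0.994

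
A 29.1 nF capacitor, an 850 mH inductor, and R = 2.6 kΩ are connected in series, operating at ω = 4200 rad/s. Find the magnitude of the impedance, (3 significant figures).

X_L = ωL = 3570 Ω
X_C = 1/(ωC) = 8180 Ω
Net reactance X = X_L − X_C = -4610 Ω
Z = 2600 − j4610 Ω
|Z| = √(2600² + 4610²) = 5290 Ω

5290 Ω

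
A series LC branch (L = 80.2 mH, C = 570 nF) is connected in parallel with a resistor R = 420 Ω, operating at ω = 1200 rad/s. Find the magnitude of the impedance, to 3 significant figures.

401 Ω

X_L = ωL = 96.2 Ω
X_C = 1/(ωC) = 1460 Ω
Branch 1: Z₁ = R = 420 Ω
Branch 2 (series LC): Z₂ = j(X_L − X_C) = −j1370 Ω
Parallel: Z = Z₁Z₂/(Z₁+Z₂), |Z| = 401 Ω, ∠Z = -17.1°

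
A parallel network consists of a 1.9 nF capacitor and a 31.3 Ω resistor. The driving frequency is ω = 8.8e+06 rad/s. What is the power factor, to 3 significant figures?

X_C = 1/(ωC) = 59.8 Ω
Parallel: admittances add. Y = 1/R + jωC
Y = (0.0319 + j0.0167) S
|Y| = 0.0361 S → |Z| = 1/|Y| = 27.7 Ω, ∠Z = −∠Y = -27.6°
cos φ = cos(-27.6°) = 0.886

0.886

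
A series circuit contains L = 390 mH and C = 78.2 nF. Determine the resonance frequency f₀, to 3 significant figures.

ω₀ = 1/√(LC) = 1/√(0.39 × 7.82e-08) = 5726 rad/s
f₀ = ω₀/(2π) = 911 Hz

911 Hz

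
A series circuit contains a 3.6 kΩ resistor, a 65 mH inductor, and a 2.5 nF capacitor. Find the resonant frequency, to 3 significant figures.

ω₀ = 1/√(LC) = 1/√(0.065 × 2.5e-09) = 78450 rad/s
f₀ = ω₀/(2π) = 12.5 kHz

12.5 kHz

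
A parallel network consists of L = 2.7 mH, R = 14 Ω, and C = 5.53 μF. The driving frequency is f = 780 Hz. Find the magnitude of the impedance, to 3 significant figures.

11.6 Ω

ω = 2πf = 4901 rad/s
X_L = ωL = 13.2 Ω
X_C = 1/(ωC) = 36.9 Ω
Parallel: admittances add. Y = 1/R + 1/(jωL) + jωC
Y = (0.0714 − j0.0485) S
|Y| = 0.0863 S → |Z| = 1/|Y| = 11.6 Ω, ∠Z = −∠Y = 34.2°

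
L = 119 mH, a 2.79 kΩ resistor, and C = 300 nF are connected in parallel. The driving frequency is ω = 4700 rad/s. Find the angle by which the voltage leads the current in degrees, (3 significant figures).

X_L = ωL = 559 Ω
X_C = 1/(ωC) = 709 Ω
Parallel: admittances add. Y = 1/R + 1/(jωL) + jωC
Y = (0.000358 − j0.000378) S
|Y| = 0.000521 S → |Z| = 1/|Y| = 1920 Ω, ∠Z = −∠Y = 46.5°

46.5°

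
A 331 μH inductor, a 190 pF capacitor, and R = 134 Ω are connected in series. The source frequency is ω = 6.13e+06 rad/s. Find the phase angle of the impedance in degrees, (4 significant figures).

83.47°

X_L = ωL = 2029 Ω
X_C = 1/(ωC) = 858.6 Ω
Net reactance X = X_L − X_C = 1170 Ω
Z = 134.0 + j1170 Ω
|Z| = √(134.0² + 1170²) = 1178 Ω
∠Z = arctan(1170/134.0) = 83.47°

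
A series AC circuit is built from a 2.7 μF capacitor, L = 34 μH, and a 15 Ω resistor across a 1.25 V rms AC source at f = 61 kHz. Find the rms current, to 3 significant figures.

64.9 mA

ω = 2πf = 383300 rad/s
X_L = ωL = 13.0 Ω
X_C = 1/(ωC) = 0.966 Ω
Net reactance X = X_L − X_C = 12.1 Ω
Z = 15.0 + j12.1 Ω
|Z| = √(15.0² + 12.1²) = 19.3 Ω
I = V/|Z| = 1.25/19.3 = 64.9 mA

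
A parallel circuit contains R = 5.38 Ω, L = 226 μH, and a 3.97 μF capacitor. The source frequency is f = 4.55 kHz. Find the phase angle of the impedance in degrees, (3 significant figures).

ω = 2πf = 28590 rad/s
X_L = ωL = 6.46 Ω
X_C = 1/(ωC) = 8.81 Ω
Parallel: admittances add. Y = 1/R + 1/(jωL) + jωC
Y = (0.186 − j0.0413) S
|Y| = 0.190 S → |Z| = 1/|Y| = 5.25 Ω, ∠Z = −∠Y = 12.5°

12.5°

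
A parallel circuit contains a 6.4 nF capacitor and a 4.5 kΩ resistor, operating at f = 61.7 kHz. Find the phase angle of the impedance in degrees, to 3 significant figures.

ω = 2πf = 387700 rad/s
X_C = 1/(ωC) = 403 Ω
Parallel: admittances add. Y = 1/R + jωC
Y = (0.000222 + j0.00248) S
|Y| = 0.00249 S → |Z| = 1/|Y| = 401 Ω, ∠Z = −∠Y = -84.9°

-84.9°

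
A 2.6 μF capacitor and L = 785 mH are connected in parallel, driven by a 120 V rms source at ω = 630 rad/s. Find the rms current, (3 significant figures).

46.1 mA

X_L = ωL = 495 Ω
X_C = 1/(ωC) = 611 Ω
Parallel: admittances add. Y = 1/(jωL) + jωC
Y = (0 − j0.000384) S
|Y| = 0.000384 S → |Z| = 1/|Y| = 2600 Ω, ∠Z = −∠Y = 90.0°
I = V/|Z| = 120/2600 = 46.1 mA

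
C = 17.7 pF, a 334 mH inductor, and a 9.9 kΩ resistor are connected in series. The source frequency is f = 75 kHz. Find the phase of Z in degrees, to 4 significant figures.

ω = 2πf = 471200 rad/s
X_L = ωL = 157400 Ω
X_C = 1/(ωC) = 119900 Ω
Net reactance X = X_L − X_C = 37500 Ω
Z = 9900 + j37500 Ω
|Z| = √(9900² + 37500²) = 38790 Ω
∠Z = arctan(37500/9900) = 75.21°

75.21°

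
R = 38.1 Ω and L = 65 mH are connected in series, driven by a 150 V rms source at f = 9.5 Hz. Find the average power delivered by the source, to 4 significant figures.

ω = 2πf = 59.69 rad/s
X_L = ωL = 3.880 Ω
Z = 38.10 + j3.880 Ω
|Z| = √(38.10² + 3.880²) = 38.30 Ω
∠Z = arctan(3.880/38.10) = 5.815°
I = V/|Z| = 3.917 A
P = VI cos φ = 150 × 3.917 × cos(5.815°) = 584.5 W

584.5 W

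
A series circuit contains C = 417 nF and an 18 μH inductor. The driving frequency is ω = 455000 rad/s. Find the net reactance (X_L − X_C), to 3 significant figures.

X_L = ωL = 8.19 Ω
X_C = 1/(ωC) = 5.27 Ω
X = 8.19 − 5.27 = 2.92 Ω

2.92 Ω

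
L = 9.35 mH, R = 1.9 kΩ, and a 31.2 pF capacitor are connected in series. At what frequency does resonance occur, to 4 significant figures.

294.7 kHz

ω₀ = 1/√(LC) = 1/√(0.00935 × 3.12e-11) = 1.851e+06 rad/s
f₀ = ω₀/(2π) = 294.7 kHz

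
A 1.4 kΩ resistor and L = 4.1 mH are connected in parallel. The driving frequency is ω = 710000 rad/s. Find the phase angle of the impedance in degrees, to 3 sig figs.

25.7°

X_L = ωL = 2910 Ω
Parallel: admittances add. Y = 1/R + 1/(jωL)
Y = (0.000714 − j0.000344) S
|Y| = 0.000793 S → |Z| = 1/|Y| = 1260 Ω, ∠Z = −∠Y = 25.7°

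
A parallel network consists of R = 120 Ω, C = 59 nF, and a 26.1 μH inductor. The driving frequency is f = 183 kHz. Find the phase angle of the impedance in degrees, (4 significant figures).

-76.43°

ω = 2πf = 1.15e+06 rad/s
X_L = ωL = 30.01 Ω
X_C = 1/(ωC) = 14.74 Ω
Parallel: admittances add. Y = 1/R + 1/(jωL) + jωC
Y = (0.008333 + j0.03452) S
|Y| = 0.03551 S → |Z| = 1/|Y| = 28.16 Ω, ∠Z = −∠Y = -76.43°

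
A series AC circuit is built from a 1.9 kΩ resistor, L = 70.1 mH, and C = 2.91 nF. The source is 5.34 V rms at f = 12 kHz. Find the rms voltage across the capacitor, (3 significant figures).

12.0 V

ω = 2πf = 75400 rad/s
X_L = ωL = 5290 Ω
X_C = 1/(ωC) = 4560 Ω
Net reactance X = X_L − X_C = 728 Ω
Z = 1900 + j728 Ω
|Z| = √(1900² + 728²) = 2030 Ω
I = V/|Z| = 2.62 mA
V_C = I·|Z_C| = 0.00262 × 4560 = 12.0 V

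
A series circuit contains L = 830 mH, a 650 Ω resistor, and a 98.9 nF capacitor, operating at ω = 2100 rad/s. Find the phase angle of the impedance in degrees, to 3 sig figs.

X_L = ωL = 1740 Ω
X_C = 1/(ωC) = 4810 Ω
Net reactance X = X_L − X_C = -3070 Ω
Z = 650 − j3070 Ω
|Z| = √(650² + 3070²) = 3140 Ω
∠Z = arctan(-3070/650) = -78.1°

-78.1°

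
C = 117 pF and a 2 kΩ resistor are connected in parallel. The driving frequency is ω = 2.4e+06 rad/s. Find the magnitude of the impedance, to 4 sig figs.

1744 Ω

X_C = 1/(ωC) = 3561 Ω
Parallel: admittances add. Y = 1/R + jωC
Y = (0.0005000 + j0.0002808) S
|Y| = 0.0005735 S → |Z| = 1/|Y| = 1744 Ω, ∠Z = −∠Y = -29.32°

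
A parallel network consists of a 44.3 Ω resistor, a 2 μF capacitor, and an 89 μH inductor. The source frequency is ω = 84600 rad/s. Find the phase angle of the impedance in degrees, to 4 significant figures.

-58.19°

X_L = ωL = 7.529 Ω
X_C = 1/(ωC) = 5.910 Ω
Parallel: admittances add. Y = 1/R + 1/(jωL) + jωC
Y = (0.02257 + j0.03639) S
|Y| = 0.04282 S → |Z| = 1/|Y| = 23.35 Ω, ∠Z = −∠Y = -58.19°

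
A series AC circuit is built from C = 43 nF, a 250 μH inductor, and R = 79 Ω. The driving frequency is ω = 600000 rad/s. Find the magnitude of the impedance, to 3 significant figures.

136 Ω

X_L = ωL = 150 Ω
X_C = 1/(ωC) = 38.8 Ω
Net reactance X = X_L − X_C = 111 Ω
Z = 79.0 + j111 Ω
|Z| = √(79.0² + 111²) = 136 Ω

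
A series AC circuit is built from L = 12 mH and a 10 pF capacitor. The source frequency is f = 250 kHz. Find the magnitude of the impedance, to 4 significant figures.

ω = 2πf = 1.571e+06 rad/s
X_L = ωL = 18850 Ω
X_C = 1/(ωC) = 63660 Ω
Net reactance X = X_L − X_C = -44810 Ω
Z = − j44810 Ω
|Z| = √(0² + 44810²) = 44810 Ω

44810 Ω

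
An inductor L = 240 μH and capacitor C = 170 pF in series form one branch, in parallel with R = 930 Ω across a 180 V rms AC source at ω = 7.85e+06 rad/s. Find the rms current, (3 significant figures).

X_L = ωL = 1880 Ω
X_C = 1/(ωC) = 749 Ω
Branch 1: Z₁ = R = 930 Ω
Branch 2 (series LC): Z₂ = j(X_L − X_C) = j1130 Ω
Parallel: Z = Z₁Z₂/(Z₁+Z₂), |Z| = 719 Ω, ∠Z = 39.3°
I = V/|Z| = 180/719 = 250 mA

250 mA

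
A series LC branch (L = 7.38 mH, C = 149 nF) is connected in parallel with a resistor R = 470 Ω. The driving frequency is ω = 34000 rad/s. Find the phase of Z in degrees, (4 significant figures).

X_L = ωL = 250.9 Ω
X_C = 1/(ωC) = 197.4 Ω
Branch 1: Z₁ = R = 470.0 Ω
Branch 2 (series LC): Z₂ = j(X_L − X_C) = j53.53 Ω
Parallel: Z = Z₁Z₂/(Z₁+Z₂), |Z| = 53.18 Ω, ∠Z = 83.50°

83.50°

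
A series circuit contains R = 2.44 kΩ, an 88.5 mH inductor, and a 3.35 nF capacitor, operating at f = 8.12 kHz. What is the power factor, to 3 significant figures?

ω = 2πf = 51020 rad/s
X_L = ωL = 4520 Ω
X_C = 1/(ωC) = 5850 Ω
Net reactance X = X_L − X_C = -1340 Ω
Z = 2440 − j1340 Ω
|Z| = √(2440² + 1340²) = 2780 Ω
∠Z = arctan(-1340/2440) = -28.7°
cos φ = cos(-28.7°) = 0.877

0.877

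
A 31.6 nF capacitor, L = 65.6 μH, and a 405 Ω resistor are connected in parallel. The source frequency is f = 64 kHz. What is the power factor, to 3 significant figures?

0.0975

ω = 2πf = 402100 rad/s
X_L = ωL = 26.4 Ω
X_C = 1/(ωC) = 78.7 Ω
Parallel: admittances add. Y = 1/R + 1/(jωL) + jωC
Y = (0.00247 − j0.0252) S
|Y| = 0.0253 S → |Z| = 1/|Y| = 39.5 Ω, ∠Z = −∠Y = 84.4°
cos φ = cos(84.4°) = 0.0975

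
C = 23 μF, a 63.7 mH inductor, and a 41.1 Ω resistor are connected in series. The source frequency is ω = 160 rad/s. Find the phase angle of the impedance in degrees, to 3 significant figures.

-81.1°

X_L = ωL = 10.2 Ω
X_C = 1/(ωC) = 272 Ω
Net reactance X = X_L − X_C = -262 Ω
Z = 41.1 − j262 Ω
|Z| = √(41.1² + 262²) = 265 Ω
∠Z = arctan(-262/41.1) = -81.1°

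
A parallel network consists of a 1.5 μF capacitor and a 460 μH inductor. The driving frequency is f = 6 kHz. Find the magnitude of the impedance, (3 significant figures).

896 Ω

ω = 2πf = 37700 rad/s
X_L = ωL = 17.3 Ω
X_C = 1/(ωC) = 17.7 Ω
Parallel: admittances add. Y = 1/(jωL) + jωC
Y = (0 − j0.00112) S
|Y| = 0.00112 S → |Z| = 1/|Y| = 896 Ω, ∠Z = −∠Y = 90.0°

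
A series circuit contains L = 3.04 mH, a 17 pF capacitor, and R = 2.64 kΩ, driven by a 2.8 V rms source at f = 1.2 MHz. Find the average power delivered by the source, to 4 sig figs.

87.86 μW

ω = 2πf = 7.54e+06 rad/s
X_L = ωL = 22920 Ω
X_C = 1/(ωC) = 7802 Ω
Net reactance X = X_L − X_C = 15120 Ω
Z = 2640 + j15120 Ω
|Z| = √(2640² + 15120²) = 15350 Ω
∠Z = arctan(15120/2640) = 80.10°
I = V/|Z| = 182.4 μA
P = VI cos φ = 2.8 × 0.0001824 × cos(80.10°) = 87.86 μW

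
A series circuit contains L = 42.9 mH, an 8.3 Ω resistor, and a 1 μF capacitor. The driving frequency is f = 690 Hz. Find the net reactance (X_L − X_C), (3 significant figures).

ω = 2πf = 4335 rad/s
X_L = ωL = 186 Ω
X_C = 1/(ωC) = 231 Ω
X = 186 − 231 = -44.7 Ω

-44.7 Ω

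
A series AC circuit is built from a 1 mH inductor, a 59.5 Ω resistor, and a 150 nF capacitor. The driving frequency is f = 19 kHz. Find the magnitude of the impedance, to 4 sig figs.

ω = 2πf = 119400 rad/s
X_L = ωL = 119.4 Ω
X_C = 1/(ωC) = 55.84 Ω
Net reactance X = X_L − X_C = 63.54 Ω
Z = 59.50 + j63.54 Ω
|Z| = √(59.50² + 63.54²) = 87.05 Ω

87.05 Ω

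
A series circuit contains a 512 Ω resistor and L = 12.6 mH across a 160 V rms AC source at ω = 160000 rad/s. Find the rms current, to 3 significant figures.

X_L = ωL = 2020 Ω
Z = 512 + j2020 Ω
|Z| = √(512² + 2020²) = 2080 Ω
I = V/|Z| = 160/2080 = 76.9 mA

76.9 mA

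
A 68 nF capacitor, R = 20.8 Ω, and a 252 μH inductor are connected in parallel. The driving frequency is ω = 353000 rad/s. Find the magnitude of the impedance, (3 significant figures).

20.1 Ω

X_L = ωL = 89.0 Ω
X_C = 1/(ωC) = 41.7 Ω
Parallel: admittances add. Y = 1/R + 1/(jωL) + jωC
Y = (0.0481 + j0.0128) S
|Y| = 0.0497 S → |Z| = 1/|Y| = 20.1 Ω, ∠Z = −∠Y = -14.9°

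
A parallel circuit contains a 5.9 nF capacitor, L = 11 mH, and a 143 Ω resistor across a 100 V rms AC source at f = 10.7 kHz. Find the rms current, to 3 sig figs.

ω = 2πf = 67230 rad/s
X_L = ωL = 740 Ω
X_C = 1/(ωC) = 2520 Ω
Parallel: admittances add. Y = 1/R + 1/(jωL) + jωC
Y = (0.00699 − j0.000956) S
|Y| = 0.00706 S → |Z| = 1/|Y| = 142 Ω, ∠Z = −∠Y = 7.78°
I = V/|Z| = 100/142 = 706 mA

706 mA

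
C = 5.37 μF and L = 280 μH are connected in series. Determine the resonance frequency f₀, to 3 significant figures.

ω₀ = 1/√(LC) = 1/√(0.00028 × 5.37e-06) = 25790 rad/s
f₀ = ω₀/(2π) = 4.10 kHz

4.10 kHz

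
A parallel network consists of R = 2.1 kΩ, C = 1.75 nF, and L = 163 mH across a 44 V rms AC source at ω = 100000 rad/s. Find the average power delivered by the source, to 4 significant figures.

921.9 mW

X_L = ωL = 16300 Ω
X_C = 1/(ωC) = 5714 Ω
Parallel: admittances add. Y = 1/R + 1/(jωL) + jωC
Y = (0.0004762 + j0.0001137) S
|Y| = 0.0004896 S → |Z| = 1/|Y| = 2043 Ω, ∠Z = −∠Y = -13.42°
I = V/|Z| = 21.54 mA
P = VI cos φ = 44 × 0.02154 × cos(-13.42°) = 921.9 mW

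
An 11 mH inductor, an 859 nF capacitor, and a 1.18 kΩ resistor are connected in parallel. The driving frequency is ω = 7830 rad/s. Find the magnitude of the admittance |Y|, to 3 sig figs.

X_L = ωL = 86.1 Ω
X_C = 1/(ωC) = 149 Ω
Parallel: admittances add. Y = 1/R + 1/(jωL) + jωC
Y = (0.000847 − j0.00488) S
|Y| = 0.00496 S → |Z| = 1/|Y| = 202 Ω, ∠Z = −∠Y = 80.2°

4.96 mS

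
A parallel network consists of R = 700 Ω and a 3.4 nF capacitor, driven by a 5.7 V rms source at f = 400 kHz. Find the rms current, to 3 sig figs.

ω = 2πf = 2.513e+06 rad/s
X_C = 1/(ωC) = 117 Ω
Parallel: admittances add. Y = 1/R + jωC
Y = (0.00143 + j0.00855) S
|Y| = 0.00866 S → |Z| = 1/|Y| = 115 Ω, ∠Z = −∠Y = -80.5°
I = V/|Z| = 5.7/115 = 49.4 mA

49.4 mA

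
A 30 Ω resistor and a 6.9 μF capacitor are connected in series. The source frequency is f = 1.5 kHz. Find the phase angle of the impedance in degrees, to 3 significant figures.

ω = 2πf = 9425 rad/s
X_C = 1/(ωC) = 15.4 Ω
Z = 30.0 − j15.4 Ω
|Z| = √(30.0² + 15.4²) = 33.7 Ω
∠Z = arctan(-15.4/30.0) = -27.1°

-27.1°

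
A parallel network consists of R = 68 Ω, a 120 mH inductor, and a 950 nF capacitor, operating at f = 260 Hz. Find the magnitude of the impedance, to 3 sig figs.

ω = 2πf = 1634 rad/s
X_L = ωL = 196 Ω
X_C = 1/(ωC) = 644 Ω
Parallel: admittances add. Y = 1/R + 1/(jωL) + jωC
Y = (0.0147 − j0.00355) S
|Y| = 0.0151 S → |Z| = 1/|Y| = 66.1 Ω, ∠Z = −∠Y = 13.6°

66.1 Ω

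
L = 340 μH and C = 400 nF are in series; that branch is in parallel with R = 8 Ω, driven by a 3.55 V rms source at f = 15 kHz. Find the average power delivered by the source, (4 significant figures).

ω = 2πf = 94250 rad/s
X_L = ωL = 32.04 Ω
X_C = 1/(ωC) = 26.53 Ω
Branch 1: Z₁ = R = 8.000 Ω
Branch 2 (series LC): Z₂ = j(X_L − X_C) = j5.518 Ω
Parallel: Z = Z₁Z₂/(Z₁+Z₂), |Z| = 4.543 Ω, ∠Z = 55.40°
I = V/|Z| = 781.5 mA
P = VI cos φ = 3.55 × 0.7815 × cos(55.40°) = 1.575 W

1.575 W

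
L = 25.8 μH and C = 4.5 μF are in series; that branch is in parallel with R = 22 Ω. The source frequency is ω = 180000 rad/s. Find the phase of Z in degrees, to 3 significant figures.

X_L = ωL = 4.64 Ω
X_C = 1/(ωC) = 1.23 Ω
Branch 1: Z₁ = R = 22.0 Ω
Branch 2 (series LC): Z₂ = j(X_L − X_C) = j3.41 Ω
Parallel: Z = Z₁Z₂/(Z₁+Z₂), |Z| = 3.37 Ω, ∠Z = 81.2°

81.2°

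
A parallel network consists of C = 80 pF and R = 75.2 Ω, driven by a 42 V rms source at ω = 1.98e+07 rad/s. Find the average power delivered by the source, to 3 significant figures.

23.5 W

X_C = 1/(ωC) = 631 Ω
Parallel: admittances add. Y = 1/R + jωC
Y = (0.0133 + j0.00158) S
|Y| = 0.0134 S → |Z| = 1/|Y| = 74.7 Ω, ∠Z = −∠Y = -6.79°
I = V/|Z| = 562 mA
P = VI cos φ = 42 × 0.562 × cos(-6.79°) = 23.5 W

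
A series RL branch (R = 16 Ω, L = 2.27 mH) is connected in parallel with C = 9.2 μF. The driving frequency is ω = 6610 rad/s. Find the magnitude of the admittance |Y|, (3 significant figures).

44.5 mS

X_L = ωL = 15.0 Ω
X_C = 1/(ωC) = 16.4 Ω
Branch 1 (R+jX_L): Z₁ = 16.0 + j15.0 Ω, |Z₁| = 21.9 Ω
Branch 2 (−jX_C): Z₂ = −j16.4 Ω
Parallel: Z = Z₁Z₂/(Z₁+Z₂), |Z| = 22.5 Ω, ∠Z = -41.7°
|Y| = 1/|Z| = 44.5 mS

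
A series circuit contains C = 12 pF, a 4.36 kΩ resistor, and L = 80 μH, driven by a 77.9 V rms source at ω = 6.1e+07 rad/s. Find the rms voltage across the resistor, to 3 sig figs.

60.7 V

X_L = ωL = 4880 Ω
X_C = 1/(ωC) = 1370 Ω
Net reactance X = X_L − X_C = 3510 Ω
Z = 4360 + j3510 Ω
|Z| = √(4360² + 3510²) = 5600 Ω
I = V/|Z| = 13.9 mA
V_R = I·|Z_R| = 0.0139 × 4360 = 60.7 V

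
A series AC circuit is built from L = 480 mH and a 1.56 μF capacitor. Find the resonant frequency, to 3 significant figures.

184 Hz

ω₀ = 1/√(LC) = 1/√(0.48 × 1.56e-06) = 1156 rad/s
f₀ = ω₀/(2π) = 184 Hz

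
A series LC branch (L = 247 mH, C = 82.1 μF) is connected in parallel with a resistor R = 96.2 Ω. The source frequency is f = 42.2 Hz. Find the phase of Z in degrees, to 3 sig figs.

78.5°

ω = 2πf = 265.2 rad/s
X_L = ωL = 65.5 Ω
X_C = 1/(ωC) = 45.9 Ω
Branch 1: Z₁ = R = 96.2 Ω
Branch 2 (series LC): Z₂ = j(X_L − X_C) = j19.6 Ω
Parallel: Z = Z₁Z₂/(Z₁+Z₂), |Z| = 19.2 Ω, ∠Z = 78.5°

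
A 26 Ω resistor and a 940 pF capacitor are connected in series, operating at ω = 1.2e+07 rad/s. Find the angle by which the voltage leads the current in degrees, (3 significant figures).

X_C = 1/(ωC) = 88.7 Ω
Z = 26.0 − j88.7 Ω
|Z| = √(26.0² + 88.7²) = 92.4 Ω
∠Z = arctan(-88.7/26.0) = -73.7°

-73.7°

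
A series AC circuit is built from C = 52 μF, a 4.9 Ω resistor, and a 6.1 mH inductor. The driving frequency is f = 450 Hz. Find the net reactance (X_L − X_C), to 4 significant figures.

ω = 2πf = 2827 rad/s
X_L = ωL = 17.25 Ω
X_C = 1/(ωC) = 6.801 Ω
X = 17.25 − 6.801 = 10.45 Ω

10.45 Ω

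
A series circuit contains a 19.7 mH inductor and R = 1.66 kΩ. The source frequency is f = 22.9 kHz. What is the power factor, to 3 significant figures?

ω = 2πf = 143900 rad/s
X_L = ωL = 2830 Ω
Z = 1660 + j2830 Ω
|Z| = √(1660² + 2830²) = 3280 Ω
∠Z = arctan(2830/1660) = 59.6°
cos φ = cos(59.6°) = 0.505

0.505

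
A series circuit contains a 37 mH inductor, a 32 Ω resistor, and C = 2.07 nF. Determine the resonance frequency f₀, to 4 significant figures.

18.19 kHz

ω₀ = 1/√(LC) = 1/√(0.037 × 2.07e-09) = 114300 rad/s
f₀ = ω₀/(2π) = 18.19 kHz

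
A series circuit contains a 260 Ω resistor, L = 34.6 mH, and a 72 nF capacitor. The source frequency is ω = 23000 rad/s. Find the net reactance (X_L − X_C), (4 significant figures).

X_L = ωL = 795.8 Ω
X_C = 1/(ωC) = 603.9 Ω
X = 795.8 − 603.9 = 191.9 Ω

191.9 Ω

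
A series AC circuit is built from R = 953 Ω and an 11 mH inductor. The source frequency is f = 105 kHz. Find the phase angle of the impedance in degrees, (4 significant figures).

ω = 2πf = 659700 rad/s
X_L = ωL = 7257 Ω
Z = 953.0 + j7257 Ω
|Z| = √(953.0² + 7257²) = 7319 Ω
∠Z = arctan(7257/953.0) = 82.52°

82.52°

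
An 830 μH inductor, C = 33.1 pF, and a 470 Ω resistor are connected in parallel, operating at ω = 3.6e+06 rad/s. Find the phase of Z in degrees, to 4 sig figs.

5.784°

X_L = ωL = 2988 Ω
X_C = 1/(ωC) = 8392 Ω
Parallel: admittances add. Y = 1/R + 1/(jωL) + jωC
Y = (0.002128 − j0.0002155) S
|Y| = 0.002139 S → |Z| = 1/|Y| = 467.6 Ω, ∠Z = −∠Y = 5.784°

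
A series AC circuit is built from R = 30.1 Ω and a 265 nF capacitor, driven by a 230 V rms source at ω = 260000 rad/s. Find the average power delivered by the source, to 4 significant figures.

1.426 kW

X_C = 1/(ωC) = 14.51 Ω
Z = 30.10 − j14.51 Ω
|Z| = √(30.10² + 14.51²) = 33.42 Ω
∠Z = arctan(-14.51/30.10) = -25.74°
I = V/|Z| = 6.883 A
P = VI cos φ = 230 × 6.883 × cos(-25.74°) = 1.426 kW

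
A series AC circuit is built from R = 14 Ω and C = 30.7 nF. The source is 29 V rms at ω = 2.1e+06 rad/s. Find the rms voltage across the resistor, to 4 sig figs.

X_C = 1/(ωC) = 15.51 Ω
Z = 14.00 − j15.51 Ω
|Z| = √(14.00² + 15.51²) = 20.89 Ω
I = V/|Z| = 1.388 A
V_R = I·|Z_R| = 1.388 × 14.00 = 19.43 V

19.43 V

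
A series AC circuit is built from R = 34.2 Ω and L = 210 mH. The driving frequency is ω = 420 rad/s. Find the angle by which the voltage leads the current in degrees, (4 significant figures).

68.81°

X_L = ωL = 88.20 Ω
Z = 34.20 + j88.20 Ω
|Z| = √(34.20² + 88.20²) = 94.60 Ω
∠Z = arctan(88.20/34.20) = 68.81°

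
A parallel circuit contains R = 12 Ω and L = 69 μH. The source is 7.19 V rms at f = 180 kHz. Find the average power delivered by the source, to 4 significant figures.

4.308 W

ω = 2πf = 1.131e+06 rad/s
X_L = ωL = 78.04 Ω
Parallel: admittances add. Y = 1/R + 1/(jωL)
Y = (0.08333 − j0.01281) S
|Y| = 0.08431 S → |Z| = 1/|Y| = 11.86 Ω, ∠Z = −∠Y = 8.742°
I = V/|Z| = 606.2 mA
P = VI cos φ = 7.19 × 0.6062 × cos(8.742°) = 4.308 W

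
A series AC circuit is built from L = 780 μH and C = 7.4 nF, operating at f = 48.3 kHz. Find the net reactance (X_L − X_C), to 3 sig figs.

-209 Ω

ω = 2πf = 303500 rad/s
X_L = ωL = 237 Ω
X_C = 1/(ωC) = 445 Ω
X = 237 − 445 = -209 Ω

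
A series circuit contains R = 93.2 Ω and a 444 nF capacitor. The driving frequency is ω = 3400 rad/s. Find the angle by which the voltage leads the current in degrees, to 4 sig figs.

-81.99°

X_C = 1/(ωC) = 662.4 Ω
Z = 93.20 − j662.4 Ω
|Z| = √(93.20² + 662.4²) = 669.0 Ω
∠Z = arctan(-662.4/93.20) = -81.99°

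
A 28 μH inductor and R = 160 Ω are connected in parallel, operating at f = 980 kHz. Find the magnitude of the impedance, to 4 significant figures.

117.3 Ω

ω = 2πf = 6.158e+06 rad/s
X_L = ωL = 172.4 Ω
Parallel: admittances add. Y = 1/R + 1/(jωL)
Y = (0.006250 − j0.005800) S
|Y| = 0.008527 S → |Z| = 1/|Y| = 117.3 Ω, ∠Z = −∠Y = 42.86°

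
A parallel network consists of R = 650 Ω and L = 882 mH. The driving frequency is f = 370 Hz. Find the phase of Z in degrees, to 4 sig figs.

17.59°

ω = 2πf = 2325 rad/s
X_L = ωL = 2050 Ω
Parallel: admittances add. Y = 1/R + 1/(jωL)
Y = (0.001538 − j0.0004877) S
|Y| = 0.001614 S → |Z| = 1/|Y| = 619.6 Ω, ∠Z = −∠Y = 17.59°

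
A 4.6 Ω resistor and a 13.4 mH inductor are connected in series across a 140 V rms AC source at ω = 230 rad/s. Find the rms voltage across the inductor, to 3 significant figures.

X_L = ωL = 3.08 Ω
Z = 4.60 + j3.08 Ω
|Z| = √(4.60² + 3.08²) = 5.54 Ω
I = V/|Z| = 25.3 A
V_L = I·|Z_L| = 25.3 × 3.08 = 77.9 V

77.9 V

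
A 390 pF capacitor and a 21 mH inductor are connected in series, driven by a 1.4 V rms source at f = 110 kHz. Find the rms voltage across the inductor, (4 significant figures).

1.881 V

ω = 2πf = 691200 rad/s
X_L = ωL = 14510 Ω
X_C = 1/(ωC) = 3710 Ω
Net reactance X = X_L − X_C = 10800 Ω
Z = j10800 Ω
|Z| = √(0² + 10800²) = 10800 Ω
I = V/|Z| = 129.6 μA
V_L = I·|Z_L| = 0.0001296 × 14510 = 1.881 V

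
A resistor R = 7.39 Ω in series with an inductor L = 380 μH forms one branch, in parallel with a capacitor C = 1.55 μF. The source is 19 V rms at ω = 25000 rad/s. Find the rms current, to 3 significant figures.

1.10 A

X_L = ωL = 9.50 Ω
X_C = 1/(ωC) = 25.8 Ω
Branch 1 (R+jX_L): Z₁ = 7.39 + j9.50 Ω, |Z₁| = 12.0 Ω
Branch 2 (−jX_C): Z₂ = −j25.8 Ω
Parallel: Z = Z₁Z₂/(Z₁+Z₂), |Z| = 17.3 Ω, ∠Z = 27.7°
I = V/|Z| = 19/17.3 = 1.10 A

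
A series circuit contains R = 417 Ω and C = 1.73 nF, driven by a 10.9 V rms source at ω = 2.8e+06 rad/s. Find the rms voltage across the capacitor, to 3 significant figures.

4.84 V

X_C = 1/(ωC) = 206 Ω
Z = 417 − j206 Ω
|Z| = √(417² + 206²) = 465 Ω
I = V/|Z| = 23.4 mA
V_C = I·|Z_C| = 0.0234 × 206 = 4.84 V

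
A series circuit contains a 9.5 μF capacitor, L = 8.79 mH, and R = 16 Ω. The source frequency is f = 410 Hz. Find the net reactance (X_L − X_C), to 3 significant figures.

-18.2 Ω

ω = 2πf = 2576 rad/s
X_L = ωL = 22.6 Ω
X_C = 1/(ωC) = 40.9 Ω
X = 22.6 − 40.9 = -18.2 Ω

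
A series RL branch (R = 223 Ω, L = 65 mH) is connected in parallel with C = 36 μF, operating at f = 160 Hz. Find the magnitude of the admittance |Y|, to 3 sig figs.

ω = 2πf = 1005 rad/s
X_L = ωL = 65.3 Ω
X_C = 1/(ωC) = 27.6 Ω
Branch 1 (R+jX_L): Z₁ = 223 + j65.3 Ω, |Z₁| = 232 Ω
Branch 2 (−jX_C): Z₂ = −j27.6 Ω
Parallel: Z = Z₁Z₂/(Z₁+Z₂), |Z| = 28.4 Ω, ∠Z = -83.3°
|Y| = 1/|Z| = 35.2 mS

35.2 mS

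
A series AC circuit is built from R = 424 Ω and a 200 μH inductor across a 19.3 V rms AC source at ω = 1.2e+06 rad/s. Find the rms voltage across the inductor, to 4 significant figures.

9.507 V

X_L = ωL = 240.0 Ω
Z = 424.0 + j240.0 Ω
|Z| = √(424.0² + 240.0²) = 487.2 Ω
I = V/|Z| = 39.61 mA
V_L = I·|Z_L| = 0.03961 × 240.0 = 9.507 V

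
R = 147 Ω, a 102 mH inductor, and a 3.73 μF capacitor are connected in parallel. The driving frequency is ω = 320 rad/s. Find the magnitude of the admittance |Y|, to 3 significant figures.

X_L = ωL = 32.6 Ω
X_C = 1/(ωC) = 838 Ω
Parallel: admittances add. Y = 1/R + 1/(jωL) + jωC
Y = (0.00680 − j0.0294) S
|Y| = 0.0302 S → |Z| = 1/|Y| = 33.1 Ω, ∠Z = −∠Y = 77.0°

30.2 mS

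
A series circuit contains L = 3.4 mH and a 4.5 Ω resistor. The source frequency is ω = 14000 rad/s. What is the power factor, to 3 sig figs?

X_L = ωL = 47.6 Ω
Z = 4.50 + j47.6 Ω
|Z| = √(4.50² + 47.6²) = 47.8 Ω
∠Z = arctan(47.6/4.50) = 84.6°
cos φ = cos(84.6°) = 0.0941

0.0941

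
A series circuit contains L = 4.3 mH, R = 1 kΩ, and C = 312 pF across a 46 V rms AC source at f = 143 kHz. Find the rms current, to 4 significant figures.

ω = 2πf = 898500 rad/s
X_L = ωL = 3864 Ω
X_C = 1/(ωC) = 3567 Ω
Net reactance X = X_L − X_C = 296.3 Ω
Z = 1000 + j296.3 Ω
|Z| = √(1000² + 296.3²) = 1043 Ω
I = V/|Z| = 46/1043 = 44.10 mA

44.10 mA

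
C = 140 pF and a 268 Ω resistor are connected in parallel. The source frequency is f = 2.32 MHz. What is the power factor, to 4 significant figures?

ω = 2πf = 1.458e+07 rad/s
X_C = 1/(ωC) = 490.0 Ω
Parallel: admittances add. Y = 1/R + jωC
Y = (0.003731 + j0.002041) S
|Y| = 0.004253 S → |Z| = 1/|Y| = 235.1 Ω, ∠Z = −∠Y = -28.68°
cos φ = cos(-28.68°) = 0.8774

0.8774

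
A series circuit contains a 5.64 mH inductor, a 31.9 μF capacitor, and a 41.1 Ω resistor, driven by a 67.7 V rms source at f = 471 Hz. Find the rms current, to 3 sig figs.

ω = 2πf = 2959 rad/s
X_L = ωL = 16.7 Ω
X_C = 1/(ωC) = 10.6 Ω
Net reactance X = X_L − X_C = 6.10 Ω
Z = 41.1 + j6.10 Ω
|Z| = √(41.1² + 6.10²) = 41.5 Ω
I = V/|Z| = 67.7/41.5 = 1.63 A

1.63 A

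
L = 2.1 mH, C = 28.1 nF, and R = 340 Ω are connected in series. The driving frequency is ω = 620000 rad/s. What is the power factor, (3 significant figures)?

0.264

X_L = ωL = 1300 Ω
X_C = 1/(ωC) = 57.4 Ω
Net reactance X = X_L − X_C = 1240 Ω
Z = 340 + j1240 Ω
|Z| = √(340² + 1240²) = 1290 Ω
∠Z = arctan(1240/340) = 74.7°
cos φ = cos(74.7°) = 0.264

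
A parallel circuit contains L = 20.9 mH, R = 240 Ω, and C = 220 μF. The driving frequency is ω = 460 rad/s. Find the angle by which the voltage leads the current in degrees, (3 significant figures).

X_L = ωL = 9.61 Ω
X_C = 1/(ωC) = 9.88 Ω
Parallel: admittances add. Y = 1/R + 1/(jωL) + jωC
Y = (0.00417 − j0.00281) S
|Y| = 0.00503 S → |Z| = 1/|Y| = 199 Ω, ∠Z = −∠Y = 34.0°

34.0°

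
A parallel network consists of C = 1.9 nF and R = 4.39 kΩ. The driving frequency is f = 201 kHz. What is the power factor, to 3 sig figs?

ω = 2πf = 1.263e+06 rad/s
X_C = 1/(ωC) = 417 Ω
Parallel: admittances add. Y = 1/R + jωC
Y = (0.000228 + j0.00240) S
|Y| = 0.00241 S → |Z| = 1/|Y| = 415 Ω, ∠Z = −∠Y = -84.6°
cos φ = cos(-84.6°) = 0.0945

0.0945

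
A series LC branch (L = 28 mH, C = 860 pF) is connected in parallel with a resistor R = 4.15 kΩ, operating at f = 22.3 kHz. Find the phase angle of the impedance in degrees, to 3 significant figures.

-43.5°

ω = 2πf = 140100 rad/s
X_L = ωL = 3920 Ω
X_C = 1/(ωC) = 8300 Ω
Branch 1: Z₁ = R = 4150 Ω
Branch 2 (series LC): Z₂ = j(X_L − X_C) = −j4380 Ω
Parallel: Z = Z₁Z₂/(Z₁+Z₂), |Z| = 3010 Ω, ∠Z = -43.5°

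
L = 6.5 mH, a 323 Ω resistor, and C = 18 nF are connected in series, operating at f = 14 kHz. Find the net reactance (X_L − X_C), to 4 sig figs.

ω = 2πf = 87960 rad/s
X_L = ωL = 571.8 Ω
X_C = 1/(ωC) = 631.6 Ω
X = 571.8 − 631.6 = -59.80 Ω

-59.80 Ω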